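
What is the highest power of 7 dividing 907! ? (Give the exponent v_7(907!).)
v_7(907!) = 149

Legendre's formula: v_p(n!) = Σ_{k ≥ 1} ⌊n / p^k⌋. For p = 7, n = 907, the terms are:
  ⌊907/7^1⌋ = ⌊907/7⌋ = 129
  ⌊907/7^2⌋ = ⌊907/49⌋ = 18
  ⌊907/7^3⌋ = ⌊907/343⌋ = 2
(the next term ⌊907/7^4⌋ = 0, terminating the sum). Summing: v_7(907!) = 129 + 18 + 2 = 149.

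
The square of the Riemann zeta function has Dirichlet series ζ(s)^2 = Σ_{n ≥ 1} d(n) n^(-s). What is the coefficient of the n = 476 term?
d(476) = 12

ζ(s)^2 = (Σ 1/m^s)(Σ 1/k^s). The coefficient of 1/n^s in the product is the number of ordered pairs (m, k) with mk = n, which equals d(n). For n = 476, divisors are [1, 2, 4, 7, 14, 17, 28, 34, 68, 119, 238, 476], so d(476) = 12.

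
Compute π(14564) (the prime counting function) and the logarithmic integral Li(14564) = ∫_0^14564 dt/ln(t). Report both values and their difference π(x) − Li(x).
π(14564) = 1708;  Li(14564) ≈ 1731.21;  π(x) − Li(x) ≈ -23.21.

Direct count of primes ≤ 14564 gives π(14564) = 1708. Numerical evaluation of the logarithmic integral gives Li(14564) ≈ 1731.21. The difference π(x) − Li(x) ≈ -23.21 is typically negative for small/moderate x (Li(x) overestimates), though Littlewood's theorem shows this sign changes infinitely often.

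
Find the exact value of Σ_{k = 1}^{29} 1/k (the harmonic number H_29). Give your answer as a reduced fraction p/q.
H_29 = 9227046511387/2329089562800

Direct summation: H_29 = 1 + 1/2 + ... + 1/29. The least common denominator is lcm(1, ..., 29) = 2329089562800; over this denominator the numerator is 2329089562800 + 1164544781400 + 776363187600 + 582272390700 + 465817912560 + 388181593800 + 332727080400 + 291136195350 + 258787729200 + 232908956280 + 211735414800 + 194090796900 + 179160735600 + 166363540200 + 155272637520 + 145568097675 + 137005268400 + 129393864600 + 122583661200 + 116454478140 + 110909026800 + 105867707400 + 101264763600 + 97045398450 + 93163582512 + 89580367800 + 86262576400 + 83181770100 + 80313433200 = 9227046511387, so H_29 = 9227046511387/2329089562800 (already in lowest terms) ≈ 3.96165. (The PNT-adjacent estimate ln(29) + γ ≈ 3.94451 matches within O(1/n).)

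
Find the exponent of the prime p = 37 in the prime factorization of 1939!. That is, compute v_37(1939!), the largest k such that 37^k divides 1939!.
v_37(1939!) = 53

Legendre's formula: v_p(n!) = Σ_{k ≥ 1} ⌊n / p^k⌋. For p = 37, n = 1939, the terms are:
  ⌊1939/37^1⌋ = ⌊1939/37⌋ = 52
  ⌊1939/37^2⌋ = ⌊1939/1369⌋ = 1
(the next term ⌊1939/37^3⌋ = 0, terminating the sum). Summing: v_37(1939!) = 52 + 1 = 53.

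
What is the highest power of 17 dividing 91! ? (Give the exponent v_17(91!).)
v_17(91!) = 5

Legendre's formula: v_p(n!) = Σ_{k ≥ 1} ⌊n / p^k⌋. For p = 17, n = 91, the terms are:
  ⌊91/17^1⌋ = ⌊91/17⌋ = 5
(the next term ⌊91/17^2⌋ = 0, terminating the sum). Summing: v_17(91!) = 5 = 5.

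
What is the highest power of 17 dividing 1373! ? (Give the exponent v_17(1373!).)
v_17(1373!) = 84

Legendre's formula: v_p(n!) = Σ_{k ≥ 1} ⌊n / p^k⌋. For p = 17, n = 1373, the terms are:
  ⌊1373/17^1⌋ = ⌊1373/17⌋ = 80
  ⌊1373/17^2⌋ = ⌊1373/289⌋ = 4
(the next term ⌊1373/17^3⌋ = 0, terminating the sum). Summing: v_17(1373!) = 80 + 4 = 84.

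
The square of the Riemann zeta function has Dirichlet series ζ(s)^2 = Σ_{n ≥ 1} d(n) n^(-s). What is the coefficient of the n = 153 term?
d(153) = 6

ζ(s)^2 = (Σ 1/m^s)(Σ 1/k^s). The coefficient of 1/n^s in the product is the number of ordered pairs (m, k) with mk = n, which equals d(n). For n = 153, divisors are [1, 3, 9, 17, 51, 153], so d(153) = 6.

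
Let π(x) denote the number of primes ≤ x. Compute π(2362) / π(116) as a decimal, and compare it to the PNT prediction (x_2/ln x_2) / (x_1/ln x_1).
π(2362)/π(116) = 350/30 ≈ 11.6667;  PNT prediction ≈ 12.4617.

π(116) = 30 and π(2362) = 350, so π(2362)/π(116) ≈ 11.6667. The PNT-predicted ratio is (2362/ln(2362)) / (116/ln(116)) ≈ 12.4617. The two agree to within a few percent, as expected.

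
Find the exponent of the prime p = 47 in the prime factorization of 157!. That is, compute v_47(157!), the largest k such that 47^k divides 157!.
v_47(157!) = 3

Legendre's formula: v_p(n!) = Σ_{k ≥ 1} ⌊n / p^k⌋. For p = 47, n = 157, the terms are:
  ⌊157/47^1⌋ = ⌊157/47⌋ = 3
(the next term ⌊157/47^2⌋ = 0, terminating the sum). Summing: v_47(157!) = 3 = 3.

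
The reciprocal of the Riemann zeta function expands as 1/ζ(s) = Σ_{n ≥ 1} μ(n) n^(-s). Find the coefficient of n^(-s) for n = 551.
μ(551) = 1

Factor n = 551 = 19 · 29. μ(n) = 0 if any exponent ≥ 2 (not squarefree); otherwise μ(n) = (−1)^{ω(n)} where ω(n) is the number of distinct prime factors. Applying: μ(551) = 1.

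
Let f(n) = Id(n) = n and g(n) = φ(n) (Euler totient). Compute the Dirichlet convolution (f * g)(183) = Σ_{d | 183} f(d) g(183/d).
(Id * φ)(183) = 605

Divisors of 183: [1, 3, 61, 183]. For each d | 183:
  d = 1: Id(1) · φ(183/1) = 1 · 120 = 120
  d = 3: Id(3) · φ(183/3) = 3 · 60 = 180
  d = 61: Id(61) · φ(183/61) = 61 · 2 = 122
  d = 183: Id(183) · φ(183/183) = 183 · 1 = 183
Summing: (Id * φ)(183) = 120 + 180 + 122 + 183 = 605.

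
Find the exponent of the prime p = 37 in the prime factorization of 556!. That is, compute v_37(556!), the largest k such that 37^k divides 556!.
v_37(556!) = 15

Legendre's formula: v_p(n!) = Σ_{k ≥ 1} ⌊n / p^k⌋. For p = 37, n = 556, the terms are:
  ⌊556/37^1⌋ = ⌊556/37⌋ = 15
(the next term ⌊556/37^2⌋ = 0, terminating the sum). Summing: v_37(556!) = 15 = 15.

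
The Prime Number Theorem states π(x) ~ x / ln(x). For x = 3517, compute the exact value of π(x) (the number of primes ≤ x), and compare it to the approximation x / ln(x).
π(3517) = 491;  x/ln(x) ≈ 430.72;  relative error ≈ 12.28%.

Directly count primes up to 3517: π(3517) = 491. The PNT approximation gives 3517/ln(3517) ≈ 3517/8.16536 ≈ 430.72. Relative error (π(x) − x/ln(x)) / π(x) ≈ 12.28%; the approximation is known to undercount slightly (Li(x) is a better estimate).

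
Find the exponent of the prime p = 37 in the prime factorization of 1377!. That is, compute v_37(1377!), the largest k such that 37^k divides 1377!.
v_37(1377!) = 38

Legendre's formula: v_p(n!) = Σ_{k ≥ 1} ⌊n / p^k⌋. For p = 37, n = 1377, the terms are:
  ⌊1377/37^1⌋ = ⌊1377/37⌋ = 37
  ⌊1377/37^2⌋ = ⌊1377/1369⌋ = 1
(the next term ⌊1377/37^3⌋ = 0, terminating the sum). Summing: v_37(1377!) = 37 + 1 = 38.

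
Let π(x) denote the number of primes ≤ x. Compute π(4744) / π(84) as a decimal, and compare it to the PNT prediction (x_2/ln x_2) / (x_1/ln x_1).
π(4744)/π(84) = 639/23 ≈ 27.7826;  PNT prediction ≈ 29.5625.

π(84) = 23 and π(4744) = 639, so π(4744)/π(84) ≈ 27.7826. The PNT-predicted ratio is (4744/ln(4744)) / (84/ln(84)) ≈ 29.5625. The two agree to within a few percent, as expected.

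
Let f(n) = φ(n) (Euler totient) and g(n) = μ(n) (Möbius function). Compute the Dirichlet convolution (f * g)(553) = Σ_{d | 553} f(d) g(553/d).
(φ * μ)(553) = 385

Divisors of 553: [1, 7, 79, 553]. For each d | 553:
  d = 1: φ(1) · μ(553/1) = 1 · 1 = 1
  d = 7: φ(7) · μ(553/7) = 6 · -1 = -6
  d = 79: φ(79) · μ(553/79) = 78 · -1 = -78
  d = 553: φ(553) · μ(553/553) = 468 · 1 = 468
Summing: (φ * μ)(553) = 1 + -6 + -78 + 468 = 385.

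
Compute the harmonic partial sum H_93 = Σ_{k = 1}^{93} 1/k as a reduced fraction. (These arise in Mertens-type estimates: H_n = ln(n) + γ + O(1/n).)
H_93 = 3676622671662732154792749821908124918261/718766754945489455304472257065075294400

Direct summation: H_93 = 1 + 1/2 + ... + 1/93. The least common denominator is lcm(1, ..., 93) = 718766754945489455304472257065075294400; over this denominator the numerator is 718766754945489455304472257065075294400 + 359383377472744727652236128532537647200 + 239588918315163151768157419021691764800 + 179691688736372363826118064266268823600 + 143753350989097891060894451413015058880 + 119794459157581575884078709510845882400 + 102680964992212779329210322437867899200 + 89845844368186181913059032133134411800 + 79862972771721050589385806340563921600 + 71876675494548945530447225706507529440 + 65342432267771768664042932460461390400 + 59897229578790787942039354755422941200 + 55289750380422265792651712081928868800 + 51340482496106389664605161218933949600 + 47917783663032630353631483804338352960 + 44922922184093090956529516066567205900 + 42280397349734673841439544533239723200 + 39931486385860525294692903170281960800 + 37829829207657339752866960898161857600 + 35938337747274472765223612853253764720 + 34226988330737593109736774145955966400 + 32671216133885884332021466230230695200 + 31250728475890845882803141611525012800 + 29948614789395393971019677377711470600 + 28750670197819578212178890282603011776 + 27644875190211132896325856040964434400 + 26620990923907016863128602113521307200 + 25670241248053194832302580609466974800 + 24785060515361705355326629553968113600 + 23958891831516315176815741902169176480 + 23186024353080305009821685711776622400 + 22461461092046545478264758033283602950 + 21780810755923922888014310820153796800 + 21140198674867336920719772266619861600 + 20536192998442555865842064487573579840 + 19965743192930262647346451585140980400 + 19426128512040255548769520461218251200 + 18914914603828669876433480449080928800 + 18429916793474088597550570693976289600 + 17969168873637236382611806426626882360 + 17530896462085108665962737977196958400 + 17113494165368796554868387072977983200 + 16715505928964871053592378071280820800 + 16335608066942942166010733115115347600 + 15972594554344210117877161268112784320 + 15625364237945422941401570805762506400 + 15292909679691265006478133129044155200 + 14974307394697696985509838688855735300 + 14668709284601825618458617491123985600 + 14375335098909789106089445141301505888 + 14093465783244891280479848177746574400 + 13822437595105566448162928020482217200 + 13561636885763951986876835038963684800 + 13310495461953508431564301056760653600 + 13068486453554353732808586492092278080 + 12835120624026597416151290304733487400 + 12609943069219113250955653632720619200 + 12392530257680852677663314776984056800 + 12182487371957448394991055204492801600 + 11979445915758157588407870951084588240 + 11783061556483433693515938640411070400 + 11593012176540152504910842855888311200 + 11408996110245864369912258048651988800 + 11230730546023272739132379016641801475 + 11057950076084453158530342416385773760 + 10890405377961961444007155410076898400 + 10727862014111782914992123239777243200 + 10570099337433668460359886133309930800 + 10416909491963615294267713870508337600 + 10268096499221277932921032243786789920 + 10123475421767457116964397986832046400 + 9982871596465131323673225792570490200 + 9846119930760129524718798041987332800 + 9713064256020127774384760230609125600 + 9583556732606526070726296760867670592 + 9457457301914334938216740224540464400 + 9334633181110252666291847494351627200 + 9214958396737044298775285346988144800 + 9098313353740372851955345026140193600 + 8984584436818618191305903213313441180 + 8873663641302338954376200704507102400 + 8765448231042554332981368988598479200 + 8659840421029993437403280205603316800 + 8556747082684398277434193536488991600 + 8456079469946934768287908906647944640 + 8357752964482435526796189035640410400 + 8261686838453901785108876517989371200 + 8167804033471471083005366557557673800 + 8076030954443701744994070304101969600 + 7986297277172105058938580634056392160 + 7898535768631752256093101725989838400 + 7812682118972711470700785402881253200 + 7728674784360101669940561903925540800 = 3676622671662732154792749821908124918261, so H_93 = 3676622671662732154792749821908124918261/718766754945489455304472257065075294400 (already in lowest terms) ≈ 5.11518. (The PNT-adjacent estimate ln(93) + γ ≈ 5.10982 matches within O(1/n).)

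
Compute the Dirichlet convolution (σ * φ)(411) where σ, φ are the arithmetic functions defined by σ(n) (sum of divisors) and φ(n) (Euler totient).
(σ * φ)(411) = 1644

Divisors of 411: [1, 3, 137, 411]. For each d | 411:
  d = 1: σ(1) · φ(411/1) = 1 · 272 = 272
  d = 3: σ(3) · φ(411/3) = 4 · 136 = 544
  d = 137: σ(137) · φ(411/137) = 138 · 2 = 276
  d = 411: σ(411) · φ(411/411) = 552 · 1 = 552
Summing: (σ * φ)(411) = 272 + 544 + 276 + 552 = 1644.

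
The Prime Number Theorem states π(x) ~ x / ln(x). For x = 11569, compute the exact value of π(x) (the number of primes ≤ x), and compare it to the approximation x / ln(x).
π(11569) = 1392;  x/ln(x) ≈ 1236.52;  relative error ≈ 11.17%.

Directly count primes up to 11569: π(11569) = 1392. The PNT approximation gives 11569/ln(11569) ≈ 11569/9.35608 ≈ 1236.52. Relative error (π(x) − x/ln(x)) / π(x) ≈ 11.17%; the approximation is known to undercount slightly (Li(x) is a better estimate).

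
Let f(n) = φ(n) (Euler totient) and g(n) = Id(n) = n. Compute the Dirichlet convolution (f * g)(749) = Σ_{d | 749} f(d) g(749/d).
(φ * Id)(749) = 2769

Divisors of 749: [1, 7, 107, 749]. For each d | 749:
  d = 1: φ(1) · Id(749/1) = 1 · 749 = 749
  d = 7: φ(7) · Id(749/7) = 6 · 107 = 642
  d = 107: φ(107) · Id(749/107) = 106 · 7 = 742
  d = 749: φ(749) · Id(749/749) = 636 · 1 = 636
Summing: (φ * Id)(749) = 749 + 642 + 742 + 636 = 2769.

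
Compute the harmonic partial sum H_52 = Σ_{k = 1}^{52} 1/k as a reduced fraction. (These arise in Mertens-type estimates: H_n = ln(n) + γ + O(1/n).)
H_52 = 14063600165435720745359/3099044504245996706400

Direct summation: H_52 = 1 + 1/2 + ... + 1/52. The least common denominator is lcm(1, ..., 52) = 3099044504245996706400; over this denominator the numerator is 3099044504245996706400 + 1549522252122998353200 + 1033014834748665568800 + 774761126061499176600 + 619808900849199341280 + 516507417374332784400 + 442720643463713815200 + 387380563030749588300 + 344338278249555189600 + 309904450424599670640 + 281731318567817882400 + 258253708687166392200 + 238388038788153592800 + 221360321731856907600 + 206602966949733113760 + 193690281515374794150 + 182296735543882159200 + 172169139124777594800 + 163107605486631405600 + 154952225212299835320 + 147573547821237938400 + 140865659283908941200 + 134741065401999856800 + 129126854343583196100 + 123961780169839868256 + 119194019394076796400 + 114779426083185063200 + 110680160865928453800 + 106863603594689541600 + 103301483474866556880 + 99969177556322474400 + 96845140757687397075 + 93910439522605960800 + 91148367771941079600 + 88544128692742763040 + 86084569562388797400 + 83757959574216127200 + 81553802743315702800 + 79462679596051197600 + 77476112606149917660 + 75586451323073090400 + 73786773910618969200 + 72070802424325504800 + 70432829641954470600 + 68867655649911037920 + 67370532700999928400 + 65937117111616951200 + 64563427171791598050 + 63245806209101973600 + 61980890084919934128 + 60765578514627386400 + 59597009697038398200 = 14063600165435720745359, so H_52 = 14063600165435720745359/3099044504245996706400 (already in lowest terms) ≈ 4.53804. (The PNT-adjacent estimate ln(52) + γ ≈ 4.52846 matches within O(1/n).)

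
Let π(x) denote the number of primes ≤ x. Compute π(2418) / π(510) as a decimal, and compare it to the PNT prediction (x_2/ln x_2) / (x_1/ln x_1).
π(2418)/π(510) = 359/97 ≈ 3.7010;  PNT prediction ≈ 3.7941.

π(510) = 97 and π(2418) = 359, so π(2418)/π(510) ≈ 3.7010. The PNT-predicted ratio is (2418/ln(2418)) / (510/ln(510)) ≈ 3.7941. The two agree to within a few percent, as expected.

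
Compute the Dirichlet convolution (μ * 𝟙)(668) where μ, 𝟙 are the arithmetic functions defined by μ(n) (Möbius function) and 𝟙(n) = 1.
(μ * 𝟙)(668) = 0

Divisors of 668: [1, 2, 4, 167, 334, 668]. For each d | 668:
  d = 1: μ(1) · 𝟙(668/1) = 1 · 1 = 1
  d = 2: μ(2) · 𝟙(668/2) = -1 · 1 = -1
  d = 4: μ(4) · 𝟙(668/4) = 0 · 1 = 0
  d = 167: μ(167) · 𝟙(668/167) = -1 · 1 = -1
  d = 334: μ(334) · 𝟙(668/334) = 1 · 1 = 1
  d = 668: μ(668) · 𝟙(668/668) = 0 · 1 = 0
Summing: (μ * 𝟙)(668) = 1 + -1 + 0 + -1 + 1 + 0 = 0.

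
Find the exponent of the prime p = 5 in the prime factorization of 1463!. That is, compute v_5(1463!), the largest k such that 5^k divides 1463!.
v_5(1463!) = 363

Legendre's formula: v_p(n!) = Σ_{k ≥ 1} ⌊n / p^k⌋. For p = 5, n = 1463, the terms are:
  ⌊1463/5^1⌋ = ⌊1463/5⌋ = 292
  ⌊1463/5^2⌋ = ⌊1463/25⌋ = 58
  ⌊1463/5^3⌋ = ⌊1463/125⌋ = 11
  ⌊1463/5^4⌋ = ⌊1463/625⌋ = 2
(the next term ⌊1463/5^5⌋ = 0, terminating the sum). Summing: v_5(1463!) = 292 + 58 + 11 + 2 = 363.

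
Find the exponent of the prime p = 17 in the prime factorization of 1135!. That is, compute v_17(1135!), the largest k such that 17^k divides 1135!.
v_17(1135!) = 69

Legendre's formula: v_p(n!) = Σ_{k ≥ 1} ⌊n / p^k⌋. For p = 17, n = 1135, the terms are:
  ⌊1135/17^1⌋ = ⌊1135/17⌋ = 66
  ⌊1135/17^2⌋ = ⌊1135/289⌋ = 3
(the next term ⌊1135/17^3⌋ = 0, terminating the sum). Summing: v_17(1135!) = 66 + 3 = 69.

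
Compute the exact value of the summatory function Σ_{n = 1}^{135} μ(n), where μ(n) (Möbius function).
Σ_{n ≤ 135} μ(n) = -1

Compute μ(n) for each 1 ≤ n ≤ 135: μ(1) = 1, μ(2) = -1, μ(3) = -1, μ(4) = 0, μ(5) = -1, μ(6) = 1, μ(7) = -1, μ(8) = 0, μ(9) = 0, μ(10) = 1, μ(11) = -1, μ(12) = 0, μ(13) = -1, μ(14) = 1, μ(15) = 1, μ(16) = 0, μ(17) = -1, μ(18) = 0, μ(19) = -1, μ(20) = 0, μ(21) = 1, μ(22) = 1, μ(23) = -1, μ(24) = 0, μ(25) = 0, μ(26) = 1, μ(27) = 0, μ(28) = 0, μ(29) = -1, μ(30) = -1, μ(31) = -1, μ(32) = 0, μ(33) = 1, μ(34) = 1, μ(35) = 1, μ(36) = 0, μ(37) = -1, μ(38) = 1, μ(39) = 1, μ(40) = 0, μ(41) = -1, μ(42) = -1, μ(43) = -1, μ(44) = 0, μ(45) = 0, μ(46) = 1, μ(47) = -1, μ(48) = 0, μ(49) = 0, μ(50) = 0, μ(51) = 1, μ(52) = 0, μ(53) = -1, μ(54) = 0, μ(55) = 1, μ(56) = 0, μ(57) = 1, μ(58) = 1, μ(59) = -1, μ(60) = 0, μ(61) = -1, μ(62) = 1, μ(63) = 0, μ(64) = 0, μ(65) = 1, μ(66) = -1, μ(67) = -1, μ(68) = 0, μ(69) = 1, μ(70) = -1, μ(71) = -1, μ(72) = 0, μ(73) = -1, μ(74) = 1, μ(75) = 0, μ(76) = 0, μ(77) = 1, μ(78) = -1, μ(79) = -1, μ(80) = 0, μ(81) = 0, μ(82) = 1, μ(83) = -1, μ(84) = 0, μ(85) = 1, μ(86) = 1, μ(87) = 1, μ(88) = 0, μ(89) = -1, μ(90) = 0, μ(91) = 1, μ(92) = 0, μ(93) = 1, μ(94) = 1, μ(95) = 1, μ(96) = 0, μ(97) = -1, μ(98) = 0, μ(99) = 0, μ(100) = 0, μ(101) = -1, μ(102) = -1, μ(103) = -1, μ(104) = 0, μ(105) = -1, μ(106) = 1, μ(107) = -1, μ(108) = 0, μ(109) = -1, μ(110) = -1, μ(111) = 1, μ(112) = 0, μ(113) = -1, μ(114) = -1, μ(115) = 1, μ(116) = 0, μ(117) = 0, μ(118) = 1, μ(119) = 1, μ(120) = 0, μ(121) = 0, μ(122) = 1, μ(123) = 1, μ(124) = 0, μ(125) = 0, μ(126) = 0, μ(127) = -1, μ(128) = 0, μ(129) = 1, μ(130) = -1, μ(131) = -1, μ(132) = 0, μ(133) = 1, μ(134) = 1, μ(135) = 0. Summing all 135 values: -1. (Mertens function M(x) = Σ_{n ≤ x} μ(n); on average M(x) should be small (PNT ⟺ M(x) = o(x)).)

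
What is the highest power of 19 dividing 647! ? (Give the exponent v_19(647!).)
v_19(647!) = 35

Legendre's formula: v_p(n!) = Σ_{k ≥ 1} ⌊n / p^k⌋. For p = 19, n = 647, the terms are:
  ⌊647/19^1⌋ = ⌊647/19⌋ = 34
  ⌊647/19^2⌋ = ⌊647/361⌋ = 1
(the next term ⌊647/19^3⌋ = 0, terminating the sum). Summing: v_19(647!) = 34 + 1 = 35.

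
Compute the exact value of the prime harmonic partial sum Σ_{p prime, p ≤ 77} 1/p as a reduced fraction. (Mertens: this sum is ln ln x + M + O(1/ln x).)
Σ 1/p = 71544353681891529224514036059/40729680599249024150621323470

π(77) = 21, so the primes ≤ 77 are [2, 3, 5, 7, 11, 13, 17, 19, 23, 29, 31, 37, 41, 43, 47, 53, 59, 61, 67, 71, 73]. Summing 1/p over these primes: 71544353681891529224514036059/40729680599249024150621323470 ≈ 1.7566. Mertens estimate ln ln(77) + 0.2615 ≈ 1.7302.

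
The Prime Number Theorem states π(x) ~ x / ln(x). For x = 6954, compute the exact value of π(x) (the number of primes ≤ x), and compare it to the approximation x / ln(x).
π(6954) = 892;  x/ln(x) ≈ 786.02;  relative error ≈ 11.88%.

Directly count primes up to 6954: π(6954) = 892. The PNT approximation gives 6954/ln(6954) ≈ 6954/8.84707 ≈ 786.02. Relative error (π(x) − x/ln(x)) / π(x) ≈ 11.88%; the approximation is known to undercount slightly (Li(x) is a better estimate).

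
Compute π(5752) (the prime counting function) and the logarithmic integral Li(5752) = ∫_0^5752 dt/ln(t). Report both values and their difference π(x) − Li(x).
π(5752) = 757;  Li(5752) ≈ 771.84;  π(x) − Li(x) ≈ -14.84.

Direct count of primes ≤ 5752 gives π(5752) = 757. Numerical evaluation of the logarithmic integral gives Li(5752) ≈ 771.84. The difference π(x) − Li(x) ≈ -14.84 is typically negative for small/moderate x (Li(x) overestimates), though Littlewood's theorem shows this sign changes infinitely often.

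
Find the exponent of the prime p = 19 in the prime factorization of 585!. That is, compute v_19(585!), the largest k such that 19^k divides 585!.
v_19(585!) = 31

Legendre's formula: v_p(n!) = Σ_{k ≥ 1} ⌊n / p^k⌋. For p = 19, n = 585, the terms are:
  ⌊585/19^1⌋ = ⌊585/19⌋ = 30
  ⌊585/19^2⌋ = ⌊585/361⌋ = 1
(the next term ⌊585/19^3⌋ = 0, terminating the sum). Summing: v_19(585!) = 30 + 1 = 31.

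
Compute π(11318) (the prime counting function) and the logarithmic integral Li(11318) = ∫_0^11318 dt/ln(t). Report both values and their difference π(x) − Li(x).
π(11318) = 1368;  Li(11318) ≈ 1388.26;  π(x) − Li(x) ≈ -20.26.

Direct count of primes ≤ 11318 gives π(11318) = 1368. Numerical evaluation of the logarithmic integral gives Li(11318) ≈ 1388.26. The difference π(x) − Li(x) ≈ -20.26 is typically negative for small/moderate x (Li(x) overestimates), though Littlewood's theorem shows this sign changes infinitely often.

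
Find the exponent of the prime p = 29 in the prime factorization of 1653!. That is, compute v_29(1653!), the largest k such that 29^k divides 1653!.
v_29(1653!) = 58

Legendre's formula: v_p(n!) = Σ_{k ≥ 1} ⌊n / p^k⌋. For p = 29, n = 1653, the terms are:
  ⌊1653/29^1⌋ = ⌊1653/29⌋ = 57
  ⌊1653/29^2⌋ = ⌊1653/841⌋ = 1
(the next term ⌊1653/29^3⌋ = 0, terminating the sum). Summing: v_29(1653!) = 57 + 1 = 58.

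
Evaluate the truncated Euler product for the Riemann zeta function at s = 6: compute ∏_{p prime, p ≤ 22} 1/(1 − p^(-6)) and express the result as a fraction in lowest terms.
∏ = 99475806666511821483705625/97780003061374251090837504

The primes p ≤ 22 are [2, 3, 5, 7, 11, 13, 17, 19]. For each prime, (1 − 1/p^6)^(-1) = p^6 / (p^6 − 1). The product is (1 − 1/2^6)^(-1), (1 − 1/3^6)^(-1), (1 − 1/5^6)^(-1), (1 − 1/7^6)^(-1), (1 − 1/11^6)^(-1), (1 − 1/13^6)^(-1), (1 − 1/17^6)^(-1), (1 − 1/19^6)^(-1) = ∏ p^6 / (p^6 − 1) = 99475806666511821483705625/97780003061374251090837504.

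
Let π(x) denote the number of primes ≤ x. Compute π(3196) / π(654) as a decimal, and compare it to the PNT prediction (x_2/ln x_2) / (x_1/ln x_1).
π(3196)/π(654) = 452/119 ≈ 3.7983;  PNT prediction ≈ 3.9261.

π(654) = 119 and π(3196) = 452, so π(3196)/π(654) ≈ 3.7983. The PNT-predicted ratio is (3196/ln(3196)) / (654/ln(654)) ≈ 3.9261. The two agree to within a few percent, as expected.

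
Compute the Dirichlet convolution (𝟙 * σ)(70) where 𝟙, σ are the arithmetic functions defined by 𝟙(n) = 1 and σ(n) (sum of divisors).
(𝟙 * σ)(70) = 252

Divisors of 70: [1, 2, 5, 7, 10, 14, 35, 70]. For each d | 70:
  d = 1: 𝟙(1) · σ(70/1) = 1 · 144 = 144
  d = 2: 𝟙(2) · σ(70/2) = 1 · 48 = 48
  d = 5: 𝟙(5) · σ(70/5) = 1 · 24 = 24
  d = 7: 𝟙(7) · σ(70/7) = 1 · 18 = 18
  d = 10: 𝟙(10) · σ(70/10) = 1 · 8 = 8
  d = 14: 𝟙(14) · σ(70/14) = 1 · 6 = 6
  d = 35: 𝟙(35) · σ(70/35) = 1 · 3 = 3
  d = 70: 𝟙(70) · σ(70/70) = 1 · 1 = 1
Summing: (𝟙 * σ)(70) = 144 + 48 + 24 + 18 + 8 + 6 + 3 + 1 = 252.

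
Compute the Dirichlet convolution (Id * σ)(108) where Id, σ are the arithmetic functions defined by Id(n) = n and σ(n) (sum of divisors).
(Id * σ)(108) = 2414

Divisors of 108: [1, 2, 3, 4, 6, 9, 12, 18, 27, 36, 54, 108]. For each d | 108:
  d = 1: Id(1) · σ(108/1) = 1 · 280 = 280
  d = 2: Id(2) · σ(108/2) = 2 · 120 = 240
  d = 3: Id(3) · σ(108/3) = 3 · 91 = 273
  d = 4: Id(4) · σ(108/4) = 4 · 40 = 160
  d = 6: Id(6) · σ(108/6) = 6 · 39 = 234
  d = 9: Id(9) · σ(108/9) = 9 · 28 = 252
  d = 12: Id(12) · σ(108/12) = 12 · 13 = 156
  d = 18: Id(18) · σ(108/18) = 18 · 12 = 216
  d = 27: Id(27) · σ(108/27) = 27 · 7 = 189
  d = 36: Id(36) · σ(108/36) = 36 · 4 = 144
  d = 54: Id(54) · σ(108/54) = 54 · 3 = 162
  d = 108: Id(108) · σ(108/108) = 108 · 1 = 108
Summing: (Id * σ)(108) = 280 + 240 + 273 + 160 + 234 + 252 + 156 + 216 + 189 + 144 + 162 + 108 = 2414.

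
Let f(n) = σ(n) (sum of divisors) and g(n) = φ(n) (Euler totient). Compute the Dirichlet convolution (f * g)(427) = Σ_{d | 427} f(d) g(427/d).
(σ * φ)(427) = 1708

Divisors of 427: [1, 7, 61, 427]. For each d | 427:
  d = 1: σ(1) · φ(427/1) = 1 · 360 = 360
  d = 7: σ(7) · φ(427/7) = 8 · 60 = 480
  d = 61: σ(61) · φ(427/61) = 62 · 6 = 372
  d = 427: σ(427) · φ(427/427) = 496 · 1 = 496
Summing: (σ * φ)(427) = 360 + 480 + 372 + 496 = 1708.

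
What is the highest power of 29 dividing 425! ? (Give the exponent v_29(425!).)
v_29(425!) = 14

Legendre's formula: v_p(n!) = Σ_{k ≥ 1} ⌊n / p^k⌋. For p = 29, n = 425, the terms are:
  ⌊425/29^1⌋ = ⌊425/29⌋ = 14
(the next term ⌊425/29^2⌋ = 0, terminating the sum). Summing: v_29(425!) = 14 = 14.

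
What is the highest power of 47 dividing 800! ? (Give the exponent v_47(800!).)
v_47(800!) = 17

Legendre's formula: v_p(n!) = Σ_{k ≥ 1} ⌊n / p^k⌋. For p = 47, n = 800, the terms are:
  ⌊800/47^1⌋ = ⌊800/47⌋ = 17
(the next term ⌊800/47^2⌋ = 0, terminating the sum). Summing: v_47(800!) = 17 = 17.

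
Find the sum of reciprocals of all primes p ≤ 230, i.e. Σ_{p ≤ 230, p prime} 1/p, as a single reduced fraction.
Σ 1/p = 37527519788898476695193360507423991967783840502510585362878348092116031948860199524739442233/19078266889580195013601891820992757757219839668357012055907516904309700014933909014729740190

π(230) = 50, so the primes ≤ 230 are [2, 3, 5, 7, 11, 13, 17, 19, 23, 29, 31, 37, 41, 43, 47, 53, 59, 61, 67, 71, 73, 79, 83, 89, 97, 101, 103, 107, 109, 113, 127, 131, 137, 139, 149, 151, 157, 163, 167, 173, 179, 181, 191, 193, 197, 199, 211, 223, 227, 229]. Summing 1/p over these primes: 37527519788898476695193360507423991967783840502510585362878348092116031948860199524739442233/19078266889580195013601891820992757757219839668357012055907516904309700014933909014729740190 ≈ 1.9670. Mertens estimate ln ln(230) + 0.2615 ≈ 1.9549.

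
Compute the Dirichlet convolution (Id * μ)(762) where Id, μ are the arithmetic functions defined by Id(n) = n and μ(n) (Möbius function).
(Id * μ)(762) = 252

Divisors of 762: [1, 2, 3, 6, 127, 254, 381, 762]. For each d | 762:
  d = 1: Id(1) · μ(762/1) = 1 · -1 = -1
  d = 2: Id(2) · μ(762/2) = 2 · 1 = 2
  d = 3: Id(3) · μ(762/3) = 3 · 1 = 3
  d = 6: Id(6) · μ(762/6) = 6 · -1 = -6
  d = 127: Id(127) · μ(762/127) = 127 · 1 = 127
  d = 254: Id(254) · μ(762/254) = 254 · -1 = -254
  d = 381: Id(381) · μ(762/381) = 381 · -1 = -381
  d = 762: Id(762) · μ(762/762) = 762 · 1 = 762
Summing: (Id * μ)(762) = -1 + 2 + 3 + -6 + 127 + -254 + -381 + 762 = 252.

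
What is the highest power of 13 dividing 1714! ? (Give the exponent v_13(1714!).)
v_13(1714!) = 141

Legendre's formula: v_p(n!) = Σ_{k ≥ 1} ⌊n / p^k⌋. For p = 13, n = 1714, the terms are:
  ⌊1714/13^1⌋ = ⌊1714/13⌋ = 131
  ⌊1714/13^2⌋ = ⌊1714/169⌋ = 10
(the next term ⌊1714/13^3⌋ = 0, terminating the sum). Summing: v_13(1714!) = 131 + 10 = 141.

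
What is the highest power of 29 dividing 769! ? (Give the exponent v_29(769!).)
v_29(769!) = 26

Legendre's formula: v_p(n!) = Σ_{k ≥ 1} ⌊n / p^k⌋. For p = 29, n = 769, the terms are:
  ⌊769/29^1⌋ = ⌊769/29⌋ = 26
(the next term ⌊769/29^2⌋ = 0, terminating the sum). Summing: v_29(769!) = 26 = 26.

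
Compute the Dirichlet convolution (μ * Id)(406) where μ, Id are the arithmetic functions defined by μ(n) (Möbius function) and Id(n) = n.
(μ * Id)(406) = 168

Divisors of 406: [1, 2, 7, 14, 29, 58, 203, 406]. For each d | 406:
  d = 1: μ(1) · Id(406/1) = 1 · 406 = 406
  d = 2: μ(2) · Id(406/2) = -1 · 203 = -203
  d = 7: μ(7) · Id(406/7) = -1 · 58 = -58
  d = 14: μ(14) · Id(406/14) = 1 · 29 = 29
  d = 29: μ(29) · Id(406/29) = -1 · 14 = -14
  d = 58: μ(58) · Id(406/58) = 1 · 7 = 7
  d = 203: μ(203) · Id(406/203) = 1 · 2 = 2
  d = 406: μ(406) · Id(406/406) = -1 · 1 = -1
Summing: (μ * Id)(406) = 406 + -203 + -58 + 29 + -14 + 7 + 2 + -1 = 168.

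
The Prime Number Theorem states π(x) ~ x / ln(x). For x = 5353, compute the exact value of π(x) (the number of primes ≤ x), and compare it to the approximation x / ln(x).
π(5353) = 708;  x/ln(x) ≈ 623.50;  relative error ≈ 11.94%.

Directly count primes up to 5353: π(5353) = 708. The PNT approximation gives 5353/ln(5353) ≈ 5353/8.58541 ≈ 623.50. Relative error (π(x) − x/ln(x)) / π(x) ≈ 11.94%; the approximation is known to undercount slightly (Li(x) is a better estimate).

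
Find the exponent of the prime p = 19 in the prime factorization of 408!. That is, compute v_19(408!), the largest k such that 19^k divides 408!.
v_19(408!) = 22

Legendre's formula: v_p(n!) = Σ_{k ≥ 1} ⌊n / p^k⌋. For p = 19, n = 408, the terms are:
  ⌊408/19^1⌋ = ⌊408/19⌋ = 21
  ⌊408/19^2⌋ = ⌊408/361⌋ = 1
(the next term ⌊408/19^3⌋ = 0, terminating the sum). Summing: v_19(408!) = 21 + 1 = 22.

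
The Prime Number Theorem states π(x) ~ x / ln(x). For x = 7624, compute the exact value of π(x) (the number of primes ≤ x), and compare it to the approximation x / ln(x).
π(7624) = 968;  x/ln(x) ≈ 852.89;  relative error ≈ 11.89%.

Directly count primes up to 7624: π(7624) = 968. The PNT approximation gives 7624/ln(7624) ≈ 7624/8.93906 ≈ 852.89. Relative error (π(x) − x/ln(x)) / π(x) ≈ 11.89%; the approximation is known to undercount slightly (Li(x) is a better estimate).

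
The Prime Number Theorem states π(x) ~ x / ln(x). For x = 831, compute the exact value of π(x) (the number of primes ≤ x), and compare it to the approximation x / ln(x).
π(831) = 145;  x/ln(x) ≈ 123.61;  relative error ≈ 14.75%.

Directly count primes up to 831: π(831) = 145. The PNT approximation gives 831/ln(831) ≈ 831/6.72263 ≈ 123.61. Relative error (π(x) − x/ln(x)) / π(x) ≈ 14.75%; the approximation is known to undercount slightly (Li(x) is a better estimate).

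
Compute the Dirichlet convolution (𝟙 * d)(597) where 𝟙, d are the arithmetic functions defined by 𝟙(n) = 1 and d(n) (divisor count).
(𝟙 * d)(597) = 9

Divisors of 597: [1, 3, 199, 597]. For each d | 597:
  d = 1: 𝟙(1) · d(597/1) = 1 · 4 = 4
  d = 3: 𝟙(3) · d(597/3) = 1 · 2 = 2
  d = 199: 𝟙(199) · d(597/199) = 1 · 2 = 2
  d = 597: 𝟙(597) · d(597/597) = 1 · 1 = 1
Summing: (𝟙 * d)(597) = 4 + 2 + 2 + 1 = 9.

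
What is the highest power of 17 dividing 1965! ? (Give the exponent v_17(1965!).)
v_17(1965!) = 121

Legendre's formula: v_p(n!) = Σ_{k ≥ 1} ⌊n / p^k⌋. For p = 17, n = 1965, the terms are:
  ⌊1965/17^1⌋ = ⌊1965/17⌋ = 115
  ⌊1965/17^2⌋ = ⌊1965/289⌋ = 6
(the next term ⌊1965/17^3⌋ = 0, terminating the sum). Summing: v_17(1965!) = 115 + 6 = 121.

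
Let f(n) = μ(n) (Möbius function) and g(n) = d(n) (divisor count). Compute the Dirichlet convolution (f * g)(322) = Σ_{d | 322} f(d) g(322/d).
(μ * d)(322) = 1

Divisors of 322: [1, 2, 7, 14, 23, 46, 161, 322]. For each d | 322:
  d = 1: μ(1) · d(322/1) = 1 · 8 = 8
  d = 2: μ(2) · d(322/2) = -1 · 4 = -4
  d = 7: μ(7) · d(322/7) = -1 · 4 = -4
  d = 14: μ(14) · d(322/14) = 1 · 2 = 2
  d = 23: μ(23) · d(322/23) = -1 · 4 = -4
  d = 46: μ(46) · d(322/46) = 1 · 2 = 2
  d = 161: μ(161) · d(322/161) = 1 · 2 = 2
  d = 322: μ(322) · d(322/322) = -1 · 1 = -1
Summing: (μ * d)(322) = 8 + -4 + -4 + 2 + -4 + 2 + 2 + -1 = 1.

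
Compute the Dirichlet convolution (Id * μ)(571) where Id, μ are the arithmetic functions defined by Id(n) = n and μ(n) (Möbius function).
(Id * μ)(571) = 570

Divisors of 571: [1, 571]. For each d | 571:
  d = 1: Id(1) · μ(571/1) = 1 · -1 = -1
  d = 571: Id(571) · μ(571/571) = 571 · 1 = 571
Summing: (Id * μ)(571) = -1 + 571 = 570.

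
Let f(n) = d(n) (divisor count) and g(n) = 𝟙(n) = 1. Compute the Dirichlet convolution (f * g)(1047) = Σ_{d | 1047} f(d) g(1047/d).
(d * 𝟙)(1047) = 9

Divisors of 1047: [1, 3, 349, 1047]. For each d | 1047:
  d = 1: d(1) · 𝟙(1047/1) = 1 · 1 = 1
  d = 3: d(3) · 𝟙(1047/3) = 2 · 1 = 2
  d = 349: d(349) · 𝟙(1047/349) = 2 · 1 = 2
  d = 1047: d(1047) · 𝟙(1047/1047) = 4 · 1 = 4
Summing: (d * 𝟙)(1047) = 1 + 2 + 2 + 4 = 9.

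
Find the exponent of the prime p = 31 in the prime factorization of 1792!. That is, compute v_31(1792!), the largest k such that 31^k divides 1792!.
v_31(1792!) = 58

Legendre's formula: v_p(n!) = Σ_{k ≥ 1} ⌊n / p^k⌋. For p = 31, n = 1792, the terms are:
  ⌊1792/31^1⌋ = ⌊1792/31⌋ = 57
  ⌊1792/31^2⌋ = ⌊1792/961⌋ = 1
(the next term ⌊1792/31^3⌋ = 0, terminating the sum). Summing: v_31(1792!) = 57 + 1 = 58.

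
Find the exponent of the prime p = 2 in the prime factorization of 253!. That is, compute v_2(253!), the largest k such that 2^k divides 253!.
v_2(253!) = 246

Legendre's formula: v_p(n!) = Σ_{k ≥ 1} ⌊n / p^k⌋. For p = 2, n = 253, the terms are:
  ⌊253/2^1⌋ = ⌊253/2⌋ = 126
  ⌊253/2^2⌋ = ⌊253/4⌋ = 63
  ⌊253/2^3⌋ = ⌊253/8⌋ = 31
  ⌊253/2^4⌋ = ⌊253/16⌋ = 15
  ⌊253/2^5⌋ = ⌊253/32⌋ = 7
  ⌊253/2^6⌋ = ⌊253/64⌋ = 3
  ⌊253/2^7⌋ = ⌊253/128⌋ = 1
(the next term ⌊253/2^8⌋ = 0, terminating the sum). Summing: v_2(253!) = 126 + 63 + 31 + 15 + 7 + 3 + 1 = 246.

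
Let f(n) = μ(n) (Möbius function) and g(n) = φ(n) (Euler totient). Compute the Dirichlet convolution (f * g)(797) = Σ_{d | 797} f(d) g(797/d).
(μ * φ)(797) = 795

Divisors of 797: [1, 797]. For each d | 797:
  d = 1: μ(1) · φ(797/1) = 1 · 796 = 796
  d = 797: μ(797) · φ(797/797) = -1 · 1 = -1
Summing: (μ * φ)(797) = 796 + -1 = 795.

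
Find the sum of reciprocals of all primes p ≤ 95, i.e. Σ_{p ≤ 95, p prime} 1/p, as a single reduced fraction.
Σ 1/p = 42605658161771733665696611824842057/23768741896345550770650537601358310

π(95) = 24, so the primes ≤ 95 are [2, 3, 5, 7, 11, 13, 17, 19, 23, 29, 31, 37, 41, 43, 47, 53, 59, 61, 67, 71, 73, 79, 83, 89]. Summing 1/p over these primes: 42605658161771733665696611824842057/23768741896345550770650537601358310 ≈ 1.7925. Mertens estimate ln ln(95) + 0.2615 ≈ 1.7775.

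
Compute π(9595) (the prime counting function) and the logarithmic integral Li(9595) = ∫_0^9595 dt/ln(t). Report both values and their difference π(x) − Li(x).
π(9595) = 1184;  Li(9595) ≈ 1202.07;  π(x) − Li(x) ≈ -18.07.

Direct count of primes ≤ 9595 gives π(9595) = 1184. Numerical evaluation of the logarithmic integral gives Li(9595) ≈ 1202.07. The difference π(x) − Li(x) ≈ -18.07 is typically negative for small/moderate x (Li(x) overestimates), though Littlewood's theorem shows this sign changes infinitely often.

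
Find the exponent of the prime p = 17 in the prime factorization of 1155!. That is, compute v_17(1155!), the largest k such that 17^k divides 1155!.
v_17(1155!) = 70

Legendre's formula: v_p(n!) = Σ_{k ≥ 1} ⌊n / p^k⌋. For p = 17, n = 1155, the terms are:
  ⌊1155/17^1⌋ = ⌊1155/17⌋ = 67
  ⌊1155/17^2⌋ = ⌊1155/289⌋ = 3
(the next term ⌊1155/17^3⌋ = 0, terminating the sum). Summing: v_17(1155!) = 67 + 3 = 70.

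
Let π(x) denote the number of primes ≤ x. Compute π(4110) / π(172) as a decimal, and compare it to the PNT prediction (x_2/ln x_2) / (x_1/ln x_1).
π(4110)/π(172) = 565/39 ≈ 14.4872;  PNT prediction ≈ 14.7817.

π(172) = 39 and π(4110) = 565, so π(4110)/π(172) ≈ 14.4872. The PNT-predicted ratio is (4110/ln(4110)) / (172/ln(172)) ≈ 14.7817. The two agree to within a few percent, as expected.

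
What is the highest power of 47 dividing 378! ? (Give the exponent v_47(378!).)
v_47(378!) = 8

Legendre's formula: v_p(n!) = Σ_{k ≥ 1} ⌊n / p^k⌋. For p = 47, n = 378, the terms are:
  ⌊378/47^1⌋ = ⌊378/47⌋ = 8
(the next term ⌊378/47^2⌋ = 0, terminating the sum). Summing: v_47(378!) = 8 = 8.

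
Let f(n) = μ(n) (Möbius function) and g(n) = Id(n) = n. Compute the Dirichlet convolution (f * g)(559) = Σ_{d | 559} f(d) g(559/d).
(μ * Id)(559) = 504

Divisors of 559: [1, 13, 43, 559]. For each d | 559:
  d = 1: μ(1) · Id(559/1) = 1 · 559 = 559
  d = 13: μ(13) · Id(559/13) = -1 · 43 = -43
  d = 43: μ(43) · Id(559/43) = -1 · 13 = -13
  d = 559: μ(559) · Id(559/559) = 1 · 1 = 1
Summing: (μ * Id)(559) = 559 + -43 + -13 + 1 = 504.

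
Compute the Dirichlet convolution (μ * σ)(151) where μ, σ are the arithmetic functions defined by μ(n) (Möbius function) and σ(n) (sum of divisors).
(μ * σ)(151) = 151

Divisors of 151: [1, 151]. For each d | 151:
  d = 1: μ(1) · σ(151/1) = 1 · 152 = 152
  d = 151: μ(151) · σ(151/151) = -1 · 1 = -1
Summing: (μ * σ)(151) = 152 + -1 = 151.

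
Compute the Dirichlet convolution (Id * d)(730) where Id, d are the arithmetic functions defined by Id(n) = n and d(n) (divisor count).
(Id * d)(730) = 2100

Divisors of 730: [1, 2, 5, 10, 73, 146, 365, 730]. For each d | 730:
  d = 1: Id(1) · d(730/1) = 1 · 8 = 8
  d = 2: Id(2) · d(730/2) = 2 · 4 = 8
  d = 5: Id(5) · d(730/5) = 5 · 4 = 20
  d = 10: Id(10) · d(730/10) = 10 · 2 = 20
  d = 73: Id(73) · d(730/73) = 73 · 4 = 292
  d = 146: Id(146) · d(730/146) = 146 · 2 = 292
  d = 365: Id(365) · d(730/365) = 365 · 2 = 730
  d = 730: Id(730) · d(730/730) = 730 · 1 = 730
Summing: (Id * d)(730) = 8 + 8 + 20 + 20 + 292 + 292 + 730 + 730 = 2100.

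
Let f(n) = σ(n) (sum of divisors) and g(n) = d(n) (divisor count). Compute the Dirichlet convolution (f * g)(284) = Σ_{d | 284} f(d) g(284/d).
(σ * d)(284) = 1184

Divisors of 284: [1, 2, 4, 71, 142, 284]. For each d | 284:
  d = 1: σ(1) · d(284/1) = 1 · 6 = 6
  d = 2: σ(2) · d(284/2) = 3 · 4 = 12
  d = 4: σ(4) · d(284/4) = 7 · 2 = 14
  d = 71: σ(71) · d(284/71) = 72 · 3 = 216
  d = 142: σ(142) · d(284/142) = 216 · 2 = 432
  d = 284: σ(284) · d(284/284) = 504 · 1 = 504
Summing: (σ * d)(284) = 6 + 12 + 14 + 216 + 432 + 504 = 1184.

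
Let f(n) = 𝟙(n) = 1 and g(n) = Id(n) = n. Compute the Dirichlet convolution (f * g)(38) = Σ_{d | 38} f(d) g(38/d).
(𝟙 * Id)(38) = 60

Divisors of 38: [1, 2, 19, 38]. For each d | 38:
  d = 1: 𝟙(1) · Id(38/1) = 1 · 38 = 38
  d = 2: 𝟙(2) · Id(38/2) = 1 · 19 = 19
  d = 19: 𝟙(19) · Id(38/19) = 1 · 2 = 2
  d = 38: 𝟙(38) · Id(38/38) = 1 · 1 = 1
Summing: (𝟙 * Id)(38) = 38 + 19 + 2 + 1 = 60.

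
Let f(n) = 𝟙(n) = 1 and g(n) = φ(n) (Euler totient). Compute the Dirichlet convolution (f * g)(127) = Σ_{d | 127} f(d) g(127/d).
(𝟙 * φ)(127) = 127

Divisors of 127: [1, 127]. For each d | 127:
  d = 1: 𝟙(1) · φ(127/1) = 1 · 126 = 126
  d = 127: 𝟙(127) · φ(127/127) = 1 · 1 = 1
Summing: (𝟙 * φ)(127) = 126 + 1 = 127.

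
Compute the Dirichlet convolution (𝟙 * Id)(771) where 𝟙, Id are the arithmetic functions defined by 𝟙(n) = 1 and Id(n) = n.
(𝟙 * Id)(771) = 1032

Divisors of 771: [1, 3, 257, 771]. For each d | 771:
  d = 1: 𝟙(1) · Id(771/1) = 1 · 771 = 771
  d = 3: 𝟙(3) · Id(771/3) = 1 · 257 = 257
  d = 257: 𝟙(257) · Id(771/257) = 1 · 3 = 3
  d = 771: 𝟙(771) · Id(771/771) = 1 · 1 = 1
Summing: (𝟙 * Id)(771) = 771 + 257 + 3 + 1 = 1032.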